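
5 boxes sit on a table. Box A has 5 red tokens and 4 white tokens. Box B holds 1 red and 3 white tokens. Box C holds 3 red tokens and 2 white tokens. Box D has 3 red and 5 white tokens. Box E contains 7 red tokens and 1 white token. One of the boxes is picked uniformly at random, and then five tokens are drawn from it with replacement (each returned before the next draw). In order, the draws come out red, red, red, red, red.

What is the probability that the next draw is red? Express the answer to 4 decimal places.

0.8096

For each hypothesis, P(data | H) works out to: P(data | box A) = (5/9)(5/9)(5/9)(5/9)(5/9) = 0.052922; P(data | box B) = (1/4)(1/4)(1/4)(1/4)(1/4) = 0.00097656; P(data | box C) = (3/5)(3/5)(3/5)(3/5)(3/5) = 0.07776; P(data | box D) = (3/8)(3/8)(3/8)(3/8)(3/8) = 0.0074158; P(data | box E) = (7/8)(7/8)(7/8)(7/8)(7/8) = 0.51291.
Multiplying each by its prior: 1/5 · 0.052922 = 0.010584, 1/5 · 0.00097656 = 0.00019531, 1/5 · 0.07776 = 0.015552, 1/5 · 0.0074158 = 0.0014832, 1/5 · 0.51291 = 0.10258; summing to 0.1304.
The posterior is then P(box A | data) = 0.081171, P(box B | data) = 0.0014978, P(box C | data) = 0.11927, P(box D | data) = 0.011374, P(box E | data) = 0.78669.
Averaging over the posterior, P(red next | data) = (5/9)(0.081171) + (1/4)(0.0014978) + (3/5)(0.11927) + (3/8)(0.011374) + (7/8)(0.78669) = 0.80965.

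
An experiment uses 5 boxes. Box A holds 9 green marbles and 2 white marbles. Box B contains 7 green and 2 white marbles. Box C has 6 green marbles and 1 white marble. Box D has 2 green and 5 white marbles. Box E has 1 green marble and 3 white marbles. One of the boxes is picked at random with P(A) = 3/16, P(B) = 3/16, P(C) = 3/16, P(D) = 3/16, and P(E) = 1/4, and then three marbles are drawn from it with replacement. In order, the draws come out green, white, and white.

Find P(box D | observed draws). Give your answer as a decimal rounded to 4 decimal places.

0.3502

Compute the likelihood of the observed sequence for each case: P(data | box A) = (9/11)(2/11)(2/11) = 0.027047; P(data | box B) = (7/9)(2/9)(2/9) = 0.038409; P(data | box C) = (6/7)(1/7)(1/7) = 0.017493; P(data | box D) = (2/7)(5/7)(5/7) = 0.14577; P(data | box E) = (1/4)(3/4)(3/4) = 0.14062.
The prior-weighted likelihoods are 3/16 · 0.027047 = 0.0050714, 3/16 · 0.038409 = 0.0072016, 3/16 · 0.017493 = 0.0032799, 3/16 · 0.14577 = 0.027332, 1/4 · 0.14062 = 0.035156; with total 0.078042.
By Bayes' rule, P(box D | data) = (0.027332) / (0.078042) = 0.35023.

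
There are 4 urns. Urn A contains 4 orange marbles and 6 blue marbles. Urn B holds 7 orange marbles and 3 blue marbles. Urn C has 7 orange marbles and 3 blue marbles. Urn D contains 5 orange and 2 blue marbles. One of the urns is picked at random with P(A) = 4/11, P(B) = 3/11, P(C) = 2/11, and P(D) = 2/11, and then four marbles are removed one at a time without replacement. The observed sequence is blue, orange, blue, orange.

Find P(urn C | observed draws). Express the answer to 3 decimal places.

0.158

For each hypothesis, P(data | H) works out to: P(data | urn A) = (6/10)(4/9)(5/8)(3/7) = 1/14; P(data | urn B) = (3/10)(7/9)(2/8)(6/7) = 1/20; P(data | urn C) = (3/10)(7/9)(2/8)(6/7) = 1/20; P(data | urn D) = (2/7)(5/6)(1/5)(4/4) = 1/21.
The prior-weighted likelihoods are 4/11 · 1/14 = 2/77, 3/11 · 1/20 = 3/220, 2/11 · 1/20 = 1/110, 2/11 · 1/21 = 2/231; these sum to 53/924.
So P(urn C | data) = (1/110) / (53/924) = 42/265.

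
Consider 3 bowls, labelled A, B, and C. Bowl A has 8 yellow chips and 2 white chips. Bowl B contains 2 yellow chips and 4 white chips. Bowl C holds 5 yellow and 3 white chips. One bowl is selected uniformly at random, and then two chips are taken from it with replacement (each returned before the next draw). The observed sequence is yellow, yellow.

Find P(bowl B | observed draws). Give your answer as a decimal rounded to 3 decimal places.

Under each hypothesis, the probability of the observed sequence is: P(data | bowl A) = (8/10)(8/10) = 0.64; P(data | bowl B) = (2/6)(2/6) = 0.11111; P(data | bowl C) = (5/8)(5/8) = 0.39062.
The prior-weighted likelihoods are 1/3 · 0.64 = 0.21333, 1/3 · 0.11111 = 0.037037, 1/3 · 0.39062 = 0.13021; with total 0.38058.
By Bayes' rule, P(bowl B | data) = (0.037037) / (0.38058) = 0.097318.

0.097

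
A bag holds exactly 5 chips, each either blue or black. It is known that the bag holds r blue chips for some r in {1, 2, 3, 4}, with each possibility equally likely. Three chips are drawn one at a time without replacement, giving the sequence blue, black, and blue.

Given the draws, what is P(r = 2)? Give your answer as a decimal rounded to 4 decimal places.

0.2000

The likelihood of the observed sequence under each hypothesis: P(data | r = 1) = (1/5)(4/4)(0/3) = 0; P(data | r = 2) = (2/5)(3/4)(1/3) = 1/10; P(data | r = 3) = (3/5)(2/4)(2/3) = 1/5; P(data | r = 4) = (4/5)(1/4)(3/3) = 1/5.
The prior-weighted likelihoods are 1/4 · 0 = 0, 1/4 · 1/10 = 1/40, 1/4 · 1/5 = 1/20, 1/4 · 1/5 = 1/20; these sum to 1/8.
Therefore the posterior P(r = 2 | data) = (1/40) / (1/8) = 1/5.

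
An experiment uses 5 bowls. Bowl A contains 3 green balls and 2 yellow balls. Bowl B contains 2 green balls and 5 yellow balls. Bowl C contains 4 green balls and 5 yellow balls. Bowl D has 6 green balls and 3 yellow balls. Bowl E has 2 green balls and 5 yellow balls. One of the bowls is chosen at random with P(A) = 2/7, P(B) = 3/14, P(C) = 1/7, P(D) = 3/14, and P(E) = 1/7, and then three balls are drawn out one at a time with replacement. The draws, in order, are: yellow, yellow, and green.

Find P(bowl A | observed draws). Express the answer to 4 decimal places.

Compute the likelihood of the observed sequence for each case: P(data | bowl A) = (2/5)(2/5)(3/5) = 0.096; P(data | bowl B) = (5/7)(5/7)(2/7) = 0.14577; P(data | bowl C) = (5/9)(5/9)(4/9) = 0.13717; P(data | bowl D) = (3/9)(3/9)(6/9) = 0.074074; P(data | bowl E) = (5/7)(5/7)(2/7) = 0.14577.
The prior-weighted likelihoods are 2/7 · 0.096 = 0.027429, 3/14 · 0.14577 = 0.031237, 1/7 · 0.13717 = 0.019596, 3/14 · 0.074074 = 0.015873, 1/7 · 0.14577 = 0.020825; with total 0.11496.
By Bayes' rule, P(bowl A | data) = (0.027429) / (0.11496) = 0.23859.

0.2386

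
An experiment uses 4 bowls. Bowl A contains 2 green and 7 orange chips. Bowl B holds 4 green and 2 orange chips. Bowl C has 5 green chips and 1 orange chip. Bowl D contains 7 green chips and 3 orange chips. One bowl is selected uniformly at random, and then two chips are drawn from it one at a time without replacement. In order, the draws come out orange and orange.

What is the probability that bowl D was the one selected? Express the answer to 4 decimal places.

0.0930

The likelihood of the observed sequence under each hypothesis: P(data | bowl A) = (7/9)(6/8) = 7/12; P(data | bowl B) = (2/6)(1/5) = 1/15; P(data | bowl C) = (1/6)(0/5) = 0; P(data | bowl D) = (3/10)(2/9) = 1/15.
Weighting by the prior gives 1/4 · 7/12 = 7/48, 1/4 · 1/15 = 1/60, 1/4 · 0 = 0, 1/4 · 1/15 = 1/60; summing to 43/240.
Hence P(bowl D | data) = (1/60) / (43/240) = 4/43.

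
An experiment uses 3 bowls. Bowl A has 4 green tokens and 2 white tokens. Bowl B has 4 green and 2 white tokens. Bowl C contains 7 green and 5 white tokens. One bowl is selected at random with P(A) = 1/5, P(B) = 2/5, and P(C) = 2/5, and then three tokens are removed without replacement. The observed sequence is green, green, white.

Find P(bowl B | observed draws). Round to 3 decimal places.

0.436

For each hypothesis, P(data | H) works out to: P(data | bowl A) = (4/6)(3/5)(2/4) = 1/5; P(data | bowl B) = (4/6)(3/5)(2/4) = 1/5; P(data | bowl C) = (7/12)(6/11)(5/10) = 7/44.
The prior-weighted likelihoods are 1/5 · 1/5 = 1/25, 2/5 · 1/5 = 2/25, 2/5 · 7/44 = 7/110; these sum to 101/550.
By Bayes' rule, P(bowl B | data) = (2/25) / (101/550) = 44/101.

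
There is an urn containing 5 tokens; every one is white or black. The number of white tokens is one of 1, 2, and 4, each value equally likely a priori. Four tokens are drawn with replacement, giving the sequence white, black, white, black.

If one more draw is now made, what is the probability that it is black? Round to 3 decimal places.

The likelihood of the observed sequence under each hypothesis: P(data | r = 1) = (1/5)(4/5)(1/5)(4/5) = 0.0256; P(data | r = 2) = (2/5)(3/5)(2/5)(3/5) = 0.0576; P(data | r = 4) = (4/5)(1/5)(4/5)(1/5) = 0.0256.
Weighting by the prior gives 1/3 · 0.0256 = 0.0085333, 1/3 · 0.0576 = 0.0192, 1/3 · 0.0256 = 0.0085333; these sum to 0.036267.
Dividing through by the total gives posterior P(r = 1 | data) = 0.23529, P(r = 2 | data) = 0.52941, P(r = 4 | data) = 0.23529.
The predictive probability is P(black next | data) = (4/5)(0.23529) + (3/5)(0.52941) + (1/5)(0.23529) = 0.55294.

0.553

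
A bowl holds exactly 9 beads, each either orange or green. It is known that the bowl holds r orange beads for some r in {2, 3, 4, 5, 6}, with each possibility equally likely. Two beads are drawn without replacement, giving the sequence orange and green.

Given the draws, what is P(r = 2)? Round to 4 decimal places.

0.1556

Compute the likelihood of the observed sequence for each case: P(data | r = 2) = (2/9)(7/8) = 7/36; P(data | r = 3) = (3/9)(6/8) = 1/4; P(data | r = 4) = (4/9)(5/8) = 5/18; P(data | r = 5) = (5/9)(4/8) = 5/18; P(data | r = 6) = (6/9)(3/8) = 1/4.
Weighting by the prior gives 1/5 · 7/36 = 7/180, 1/5 · 1/4 = 1/20, 1/5 · 5/18 = 1/18, 1/5 · 5/18 = 1/18, 1/5 · 1/4 = 1/20; these sum to 1/4.
So P(r = 2 | data) = (7/180) / (1/4) = 7/45.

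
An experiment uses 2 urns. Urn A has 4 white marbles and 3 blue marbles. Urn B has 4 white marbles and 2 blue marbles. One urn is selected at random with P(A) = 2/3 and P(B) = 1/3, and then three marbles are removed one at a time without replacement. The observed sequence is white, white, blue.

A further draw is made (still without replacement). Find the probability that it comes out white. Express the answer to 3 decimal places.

0.561

For each hypothesis, P(data | H) works out to: P(data | urn A) = (4/7)(3/6)(3/5) = 6/35; P(data | urn B) = (4/6)(3/5)(2/4) = 1/5.
The prior-weighted likelihoods are 2/3 · 6/35 = 4/35, 1/3 · 1/5 = 1/15; with total 19/105.
Dividing through by the total gives posterior P(urn A | data) = 12/19, P(urn B | data) = 7/19.
Averaging over the posterior, P(white next | data) = (1/2)(12/19) + (2/3)(7/19) = 32/57.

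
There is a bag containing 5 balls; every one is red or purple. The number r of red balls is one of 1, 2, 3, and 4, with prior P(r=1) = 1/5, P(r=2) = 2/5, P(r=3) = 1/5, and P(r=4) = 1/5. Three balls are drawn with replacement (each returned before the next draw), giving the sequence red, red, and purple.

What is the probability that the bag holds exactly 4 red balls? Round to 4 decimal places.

0.2581

The likelihood of the observed sequence under each hypothesis: P(data | r = 1) = (1/5)(1/5)(4/5) = 4/125; P(data | r = 2) = (2/5)(2/5)(3/5) = 12/125; P(data | r = 3) = (3/5)(3/5)(2/5) = 18/125; P(data | r = 4) = (4/5)(4/5)(1/5) = 16/125.
Multiplying each by its prior: 1/5 · 4/125 = 4/625, 2/5 · 12/125 = 24/625, 1/5 · 18/125 = 18/625, 1/5 · 16/125 = 16/625; summing to 62/625.
Hence P(r = 4 | data) = (16/625) / (62/625) = 8/31.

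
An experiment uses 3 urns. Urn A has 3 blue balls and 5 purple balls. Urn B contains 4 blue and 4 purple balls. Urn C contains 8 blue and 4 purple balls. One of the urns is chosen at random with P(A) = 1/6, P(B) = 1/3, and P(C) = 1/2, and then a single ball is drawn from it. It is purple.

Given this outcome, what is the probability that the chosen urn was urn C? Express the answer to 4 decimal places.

The likelihood of this draw under each hypothesis: P(data | urn A) = (5/8) = 5/8; P(data | urn B) = (4/8) = 1/2; P(data | urn C) = (4/12) = 1/3.
Weighting by the prior gives 1/6 · 5/8 = 5/48, 1/3 · 1/2 = 1/6, 1/2 · 1/3 = 1/6; with total 7/16.
So P(urn C | data) = (1/6) / (7/16) = 8/21.

0.3810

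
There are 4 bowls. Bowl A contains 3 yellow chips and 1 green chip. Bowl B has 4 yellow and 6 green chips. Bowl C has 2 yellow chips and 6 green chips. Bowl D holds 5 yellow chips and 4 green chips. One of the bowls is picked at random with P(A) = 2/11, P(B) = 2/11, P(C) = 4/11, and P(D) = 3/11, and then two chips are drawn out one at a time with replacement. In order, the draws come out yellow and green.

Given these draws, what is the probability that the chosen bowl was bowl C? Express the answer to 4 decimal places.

0.3197

Under each hypothesis, the probability of the observed sequence is: P(data | bowl A) = (3/4)(1/4) = 0.1875; P(data | bowl B) = (4/10)(6/10) = 0.24; P(data | bowl C) = (2/8)(6/8) = 0.1875; P(data | bowl D) = (5/9)(4/9) = 0.24691.
The prior-weighted likelihoods are 2/11 · 0.1875 = 0.034091, 2/11 · 0.24 = 0.043636, 4/11 · 0.1875 = 0.068182, 3/11 · 0.24691 = 0.06734; with total 0.21325.
So P(bowl C | data) = (0.068182) / (0.21325) = 0.31973.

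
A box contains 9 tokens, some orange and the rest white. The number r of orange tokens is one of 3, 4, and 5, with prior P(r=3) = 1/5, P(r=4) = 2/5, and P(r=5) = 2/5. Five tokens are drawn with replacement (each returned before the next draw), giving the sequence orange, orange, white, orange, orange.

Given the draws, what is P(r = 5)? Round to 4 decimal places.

0.6214

For each hypothesis, P(data | H) works out to: P(data | r = 3) = (3/9)(3/9)(6/9)(3/9)(3/9) = 0.0082305; P(data | r = 4) = (4/9)(4/9)(5/9)(4/9)(4/9) = 0.021677; P(data | r = 5) = (5/9)(5/9)(4/9)(5/9)(5/9) = 0.042338.
Weighting by the prior gives 1/5 · 0.0082305 = 0.0016461, 2/5 · 0.021677 = 0.0086708, 2/5 · 0.042338 = 0.016935; these sum to 0.027252.
Therefore the posterior P(r = 5 | data) = (0.016935) / (0.027252) = 0.62143.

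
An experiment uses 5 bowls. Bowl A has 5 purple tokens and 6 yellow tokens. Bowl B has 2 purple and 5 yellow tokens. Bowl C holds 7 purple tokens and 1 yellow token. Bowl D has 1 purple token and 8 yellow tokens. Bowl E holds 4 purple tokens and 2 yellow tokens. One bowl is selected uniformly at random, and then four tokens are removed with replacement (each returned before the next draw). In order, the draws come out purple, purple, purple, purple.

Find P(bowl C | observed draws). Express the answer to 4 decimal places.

0.7035

For each hypothesis, P(data | H) works out to: P(data | bowl A) = (5/11)(5/11)(5/11)(5/11) = 0.042688; P(data | bowl B) = (2/7)(2/7)(2/7)(2/7) = 0.0066639; P(data | bowl C) = (7/8)(7/8)(7/8)(7/8) = 0.58618; P(data | bowl D) = (1/9)(1/9)(1/9)(1/9) = 0.00015242; P(data | bowl E) = (4/6)(4/6)(4/6)(4/6) = 0.19753.
The prior-weighted likelihoods are 1/5 · 0.042688 = 0.0085377, 1/5 · 0.0066639 = 0.0013328, 1/5 · 0.58618 = 0.11724, 1/5 · 0.00015242 = 3.0483e-05, 1/5 · 0.19753 = 0.039506; with total 0.16664.
Hence P(bowl C | data) = (0.11724) / (0.16664) = 0.70352.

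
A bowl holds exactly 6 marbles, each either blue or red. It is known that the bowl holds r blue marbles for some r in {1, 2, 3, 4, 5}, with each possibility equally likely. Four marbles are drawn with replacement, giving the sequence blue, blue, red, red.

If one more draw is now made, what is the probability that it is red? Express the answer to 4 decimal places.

The likelihood of the observed sequence under each hypothesis: P(data | r = 1) = (1/6)(1/6)(5/6)(5/6) = 0.01929; P(data | r = 2) = (2/6)(2/6)(4/6)(4/6) = 0.049383; P(data | r = 3) = (3/6)(3/6)(3/6)(3/6) = 0.0625; P(data | r = 4) = (4/6)(4/6)(2/6)(2/6) = 0.049383; P(data | r = 5) = (5/6)(5/6)(1/6)(1/6) = 0.01929.
The prior-weighted likelihoods are 1/5 · 0.01929 = 0.003858, 1/5 · 0.049383 = 0.0098765, 1/5 · 0.0625 = 0.0125, 1/5 · 0.049383 = 0.0098765, 1/5 · 0.01929 = 0.003858; with total 0.039969.
The posterior is then P(r = 1 | data) = 0.096525, P(r = 2 | data) = 0.2471, P(r = 3 | data) = 0.31274, P(r = 4 | data) = 0.2471, P(r = 5 | data) = 0.096525.
Averaging over the posterior, P(red next | data) = (5/6)(0.096525) + (2/3)(0.2471) + (1/2)(0.31274) + (1/3)(0.2471) + (1/6)(0.096525) = 0.5.

0.5000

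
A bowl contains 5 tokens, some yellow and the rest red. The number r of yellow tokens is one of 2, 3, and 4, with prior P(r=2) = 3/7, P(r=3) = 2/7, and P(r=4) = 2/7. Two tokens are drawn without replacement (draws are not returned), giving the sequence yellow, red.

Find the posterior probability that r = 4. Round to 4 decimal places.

The likelihood of the observed sequence under each hypothesis: P(data | r = 2) = (2/5)(3/4) = 3/10; P(data | r = 3) = (3/5)(2/4) = 3/10; P(data | r = 4) = (4/5)(1/4) = 1/5.
Weighting by the prior gives 3/7 · 3/10 = 9/70, 2/7 · 3/10 = 3/35, 2/7 · 1/5 = 2/35; these sum to 19/70.
So P(r = 4 | data) = (2/35) / (19/70) = 4/19.

0.2105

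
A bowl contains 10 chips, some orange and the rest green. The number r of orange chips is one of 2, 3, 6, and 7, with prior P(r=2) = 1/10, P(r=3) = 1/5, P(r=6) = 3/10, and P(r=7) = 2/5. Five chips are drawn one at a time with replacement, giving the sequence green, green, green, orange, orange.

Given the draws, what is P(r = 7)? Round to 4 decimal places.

Under each hypothesis, the probability of the observed sequence is: P(data | r = 2) = (8/10)(8/10)(8/10)(2/10)(2/10) = 0.02048; P(data | r = 3) = (7/10)(7/10)(7/10)(3/10)(3/10) = 0.03087; P(data | r = 6) = (4/10)(4/10)(4/10)(6/10)(6/10) = 0.02304; P(data | r = 7) = (3/10)(3/10)(3/10)(7/10)(7/10) = 0.01323.
Multiplying each by its prior: 1/10 · 0.02048 = 0.002048, 1/5 · 0.03087 = 0.006174, 3/10 · 0.02304 = 0.006912, 2/5 · 0.01323 = 0.005292; summing to 0.020426.
By Bayes' rule, P(r = 7 | data) = (0.005292) / (0.020426) = 0.25908.

0.2591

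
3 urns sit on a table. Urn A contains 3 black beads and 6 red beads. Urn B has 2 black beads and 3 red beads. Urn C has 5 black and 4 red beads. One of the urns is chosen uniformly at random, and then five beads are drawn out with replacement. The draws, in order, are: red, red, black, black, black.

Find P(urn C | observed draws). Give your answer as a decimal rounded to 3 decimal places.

For each hypothesis, P(data | H) works out to: P(data | urn A) = (6/9)(6/9)(3/9)(3/9)(3/9) = 0.016461; P(data | urn B) = (3/5)(3/5)(2/5)(2/5)(2/5) = 0.02304; P(data | urn C) = (4/9)(4/9)(5/9)(5/9)(5/9) = 0.03387.
The prior-weighted likelihoods are 1/3 · 0.016461 = 0.005487, 1/3 · 0.02304 = 0.00768, 1/3 · 0.03387 = 0.01129; with total 0.024457.
Therefore the posterior P(urn C | data) = (0.01129) / (0.024457) = 0.46163.

0.462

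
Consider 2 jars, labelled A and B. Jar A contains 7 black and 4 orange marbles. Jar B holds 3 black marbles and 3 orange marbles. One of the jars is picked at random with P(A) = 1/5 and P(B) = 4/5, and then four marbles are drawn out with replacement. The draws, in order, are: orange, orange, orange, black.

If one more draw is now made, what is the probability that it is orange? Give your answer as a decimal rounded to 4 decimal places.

0.4851

Under each hypothesis, the probability of the observed sequence is: P(data | jar A) = (4/11)(4/11)(4/11)(7/11) = 0.030599; P(data | jar B) = (3/6)(3/6)(3/6)(3/6) = 0.0625.
The prior-weighted likelihoods are 1/5 · 0.030599 = 0.0061198, 4/5 · 0.0625 = 0.05; summing to 0.05612.
Normalising, the posterior is P(jar A | data) = 0.10905, P(jar B | data) = 0.89095.
The predictive probability is P(orange next | data) = (4/11)(0.10905) + (1/2)(0.89095) = 0.48513.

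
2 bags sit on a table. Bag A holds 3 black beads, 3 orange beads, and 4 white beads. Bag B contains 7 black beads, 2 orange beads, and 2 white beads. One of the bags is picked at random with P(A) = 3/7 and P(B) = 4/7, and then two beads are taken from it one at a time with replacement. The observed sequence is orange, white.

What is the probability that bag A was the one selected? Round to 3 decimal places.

Compute the likelihood of the observed sequence for each case: P(data | bag A) = (3/10)(4/10) = 0.12; P(data | bag B) = (2/11)(2/11) = 0.033058.
Weighting by the prior gives 3/7 · 0.12 = 0.051429, 4/7 · 0.033058 = 0.01889; summing to 0.070319.
By Bayes' rule, P(bag A | data) = (0.051429) / (0.070319) = 0.73136.

0.731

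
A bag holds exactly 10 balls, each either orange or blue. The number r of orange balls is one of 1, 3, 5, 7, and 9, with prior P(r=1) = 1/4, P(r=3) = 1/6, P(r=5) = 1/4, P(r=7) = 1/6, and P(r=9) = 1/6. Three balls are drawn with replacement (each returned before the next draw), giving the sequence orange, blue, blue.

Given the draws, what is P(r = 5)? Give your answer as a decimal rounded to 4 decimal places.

For each hypothesis, P(data | H) works out to: P(data | r = 1) = (1/10)(9/10)(9/10) = 0.081; P(data | r = 3) = (3/10)(7/10)(7/10) = 0.147; P(data | r = 5) = (5/10)(5/10)(5/10) = 0.125; P(data | r = 7) = (7/10)(3/10)(3/10) = 0.063; P(data | r = 9) = (9/10)(1/10)(1/10) = 0.009.
Multiplying each by its prior: 1/4 · 0.081 = 0.02025, 1/6 · 0.147 = 0.0245, 1/4 · 0.125 = 0.03125, 1/6 · 0.063 = 0.0105, 1/6 · 0.009 = 0.0015; these sum to 0.088.
By Bayes' rule, P(r = 5 | data) = (0.03125) / (0.088) = 0.35511.

0.3551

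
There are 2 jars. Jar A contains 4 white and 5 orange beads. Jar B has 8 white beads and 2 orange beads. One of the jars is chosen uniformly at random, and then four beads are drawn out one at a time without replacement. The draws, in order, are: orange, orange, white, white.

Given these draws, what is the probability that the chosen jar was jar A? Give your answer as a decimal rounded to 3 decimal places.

0.781

Compute the likelihood of the observed sequence for each case: P(data | jar A) = (5/9)(4/8)(4/7)(3/6) = 5/63; P(data | jar B) = (2/10)(1/9)(8/8)(7/7) = 1/45.
Multiplying each by its prior: 1/2 · 5/63 = 5/126, 1/2 · 1/45 = 1/90; these sum to 16/315.
Hence P(jar A | data) = (5/126) / (16/315) = 25/32.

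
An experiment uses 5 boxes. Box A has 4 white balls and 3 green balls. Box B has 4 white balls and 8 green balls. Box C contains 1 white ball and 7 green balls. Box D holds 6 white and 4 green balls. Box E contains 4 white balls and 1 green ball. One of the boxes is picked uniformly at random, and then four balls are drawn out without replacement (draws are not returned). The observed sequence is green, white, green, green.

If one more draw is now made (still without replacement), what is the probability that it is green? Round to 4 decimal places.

The likelihood of the observed sequence under each hypothesis: P(data | box A) = (3/7)(4/6)(2/5)(1/4) = 0.028571; P(data | box B) = (8/12)(4/11)(7/10)(6/9) = 0.11313; P(data | box C) = (7/8)(1/7)(6/6)(5/5) = 0.125; P(data | box D) = (4/10)(6/9)(3/8)(2/7) = 0.028571; P(data | box E) = (1/5)(4/4)(0/3) = 0.
Multiplying each by its prior: 1/5 · 0.028571 = 0.0057143, 1/5 · 0.11313 = 0.022626, 1/5 · 0.125 = 0.025, 1/5 · 0.028571 = 0.0057143, 1/5 · 0 = 0; these sum to 0.059055.
The posterior is then P(box A | data) = 0.096762, P(box B | data) = 0.38314, P(box C | data) = 0.42334, P(box D | data) = 0.096762, P(box E | data) = 0.
So P(green next | data) = Σ P(green next | H) P(H | data) = (0)(0.096762) + (5/8)(0.38314) + (1)(0.42334) + (1/6)(0.096762) = 0.67892.

0.6789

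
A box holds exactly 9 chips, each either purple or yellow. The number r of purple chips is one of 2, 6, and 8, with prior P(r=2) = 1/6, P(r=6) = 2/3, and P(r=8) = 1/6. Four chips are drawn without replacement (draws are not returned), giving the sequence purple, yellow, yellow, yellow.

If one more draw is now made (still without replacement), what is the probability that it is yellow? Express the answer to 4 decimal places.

The likelihood of the observed sequence under each hypothesis: P(data | r = 2) = (2/9)(7/8)(6/7)(5/6) = 0.13889; P(data | r = 6) = (6/9)(3/8)(2/7)(1/6) = 0.011905; P(data | r = 8) = (8/9)(1/8)(0/7) = 0.
The prior-weighted likelihoods are 1/6 · 0.13889 = 0.023148, 2/3 · 0.011905 = 0.0079365, 1/6 · 0 = 0; with total 0.031085.
Dividing through by the total gives posterior P(r = 2 | data) = 0.74468, P(r = 6 | data) = 0.25532, P(r = 8 | data) = 0.
The predictive probability is P(yellow next | data) = (4/5)(0.74468) + (0)(0.25532) = 0.59574.

0.5957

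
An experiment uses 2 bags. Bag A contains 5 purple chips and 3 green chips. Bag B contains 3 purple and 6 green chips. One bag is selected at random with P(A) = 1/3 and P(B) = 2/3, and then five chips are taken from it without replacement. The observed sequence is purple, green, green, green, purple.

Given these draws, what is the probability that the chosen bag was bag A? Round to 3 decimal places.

0.158

For each hypothesis, P(data | H) works out to: P(data | bag A) = (5/8)(3/7)(2/6)(1/5)(4/4) = 1/56; P(data | bag B) = (3/9)(6/8)(5/7)(4/6)(2/5) = 1/21.
Weighting by the prior gives 1/3 · 1/56 = 1/168, 2/3 · 1/21 = 2/63; these sum to 19/504.
So P(bag A | data) = (1/168) / (19/504) = 3/19.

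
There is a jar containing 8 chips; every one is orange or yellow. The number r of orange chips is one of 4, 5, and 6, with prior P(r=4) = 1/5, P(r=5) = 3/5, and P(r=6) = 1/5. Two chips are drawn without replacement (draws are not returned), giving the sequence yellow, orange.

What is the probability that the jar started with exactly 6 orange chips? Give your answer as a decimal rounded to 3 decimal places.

0.164

Compute the likelihood of the observed sequence for each case: P(data | r = 4) = (4/8)(4/7) = 2/7; P(data | r = 5) = (3/8)(5/7) = 15/56; P(data | r = 6) = (2/8)(6/7) = 3/14.
Multiplying each by its prior: 1/5 · 2/7 = 2/35, 3/5 · 15/56 = 9/56, 1/5 · 3/14 = 3/70; with total 73/280.
By Bayes' rule, P(r = 6 | data) = (3/70) / (73/280) = 12/73.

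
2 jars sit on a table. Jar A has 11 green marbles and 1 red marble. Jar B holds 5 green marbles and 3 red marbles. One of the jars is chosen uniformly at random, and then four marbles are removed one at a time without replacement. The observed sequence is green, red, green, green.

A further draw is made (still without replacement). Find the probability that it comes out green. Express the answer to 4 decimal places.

0.7188

Under each hypothesis, the probability of the observed sequence is: P(data | jar A) = (11/12)(1/11)(10/10)(9/9) = 1/12; P(data | jar B) = (5/8)(3/7)(4/6)(3/5) = 3/28.
Weighting by the prior gives 1/2 · 1/12 = 1/24, 1/2 · 3/28 = 3/56; with total 2/21.
The posterior is then P(jar A | data) = 7/16, P(jar B | data) = 9/16.
So P(green next | data) = Σ P(green next | H) P(H | data) = (1)(7/16) + (1/2)(9/16) = 23/32.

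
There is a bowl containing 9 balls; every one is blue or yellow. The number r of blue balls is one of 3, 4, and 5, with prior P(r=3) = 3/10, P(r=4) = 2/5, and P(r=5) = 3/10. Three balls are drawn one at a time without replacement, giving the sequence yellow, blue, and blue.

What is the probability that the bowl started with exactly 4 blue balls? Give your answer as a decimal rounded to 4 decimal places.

Compute the likelihood of the observed sequence for each case: P(data | r = 3) = (6/9)(3/8)(2/7) = 1/14; P(data | r = 4) = (5/9)(4/8)(3/7) = 5/42; P(data | r = 5) = (4/9)(5/8)(4/7) = 10/63.
The prior-weighted likelihoods are 3/10 · 1/14 = 3/140, 2/5 · 5/42 = 1/21, 3/10 · 10/63 = 1/21; these sum to 7/60.
Therefore the posterior P(r = 4 | data) = (1/21) / (7/60) = 20/49.

0.4082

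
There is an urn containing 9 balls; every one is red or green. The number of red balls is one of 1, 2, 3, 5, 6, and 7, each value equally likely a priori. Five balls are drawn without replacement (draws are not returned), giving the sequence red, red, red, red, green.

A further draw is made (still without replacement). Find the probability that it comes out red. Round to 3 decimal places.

0.593

The likelihood of the observed sequence under each hypothesis: P(data | r = 1) = (1/9)(0/8) = 0; P(data | r = 2) = (2/9)(1/8)(0/7) = 0; P(data | r = 3) = (3/9)(2/8)(1/7)(0/6) = 0; P(data | r = 5) = (5/9)(4/8)(3/7)(2/6)(4/5) = 2/63; P(data | r = 6) = (6/9)(5/8)(4/7)(3/6)(3/5) = 1/14; P(data | r = 7) = (7/9)(6/8)(5/7)(4/6)(2/5) = 1/9.
Weighting by the prior gives 1/6 · 0 = 0, 1/6 · 0 = 0, 1/6 · 0 = 0, 1/6 · 2/63 = 1/189, 1/6 · 1/14 = 1/84, 1/6 · 1/9 = 1/54; these sum to 1/28.
The posterior is then P(r = 1 | data) = 0, P(r = 2 | data) = 0, P(r = 3 | data) = 0, P(r = 5 | data) = 4/27, P(r = 6 | data) = 1/3, P(r = 7 | data) = 14/27.
Averaging over the posterior, P(red next | data) = (1/4)(4/27) + (1/2)(1/3) + (3/4)(14/27) = 16/27.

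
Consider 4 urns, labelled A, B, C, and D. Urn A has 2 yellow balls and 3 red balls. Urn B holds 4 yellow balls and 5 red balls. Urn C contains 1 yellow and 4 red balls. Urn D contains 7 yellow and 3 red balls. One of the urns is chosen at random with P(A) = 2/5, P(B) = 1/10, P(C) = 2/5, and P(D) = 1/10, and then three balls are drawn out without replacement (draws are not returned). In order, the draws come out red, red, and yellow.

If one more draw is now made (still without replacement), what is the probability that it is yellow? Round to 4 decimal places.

0.2913

Under each hypothesis, the probability of the observed sequence is: P(data | urn A) = (3/5)(2/4)(2/3) = 0.2; P(data | urn B) = (5/9)(4/8)(4/7) = 0.15873; P(data | urn C) = (4/5)(3/4)(1/3) = 0.2; P(data | urn D) = (3/10)(2/9)(7/8) = 0.058333.
The prior-weighted likelihoods are 2/5 · 0.2 = 0.08, 1/10 · 0.15873 = 0.015873, 2/5 · 0.2 = 0.08, 1/10 · 0.058333 = 0.0058333; summing to 0.18171.
Normalising, the posterior is P(urn A | data) = 0.44027, P(urn B | data) = 0.087355, P(urn C | data) = 0.44027, P(urn D | data) = 0.032103.
Averaging over the posterior, P(yellow next | data) = (1/2)(0.44027) + (1/2)(0.087355) + (0)(0.44027) + (6/7)(0.032103) = 0.29133.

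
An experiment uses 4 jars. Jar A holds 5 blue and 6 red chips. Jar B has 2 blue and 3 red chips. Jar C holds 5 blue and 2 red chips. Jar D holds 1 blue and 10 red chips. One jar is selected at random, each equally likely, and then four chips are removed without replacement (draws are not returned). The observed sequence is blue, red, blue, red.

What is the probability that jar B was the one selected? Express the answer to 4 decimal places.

0.4477

Under each hypothesis, the probability of the observed sequence is: P(data | jar A) = (5/11)(6/10)(4/9)(5/8) = 5/66; P(data | jar B) = (2/5)(3/4)(1/3)(2/2) = 1/10; P(data | jar C) = (5/7)(2/6)(4/5)(1/4) = 1/21; P(data | jar D) = (1/11)(10/10)(0/9) = 0.
Weighting by the prior gives 1/4 · 5/66 = 5/264, 1/4 · 1/10 = 1/40, 1/4 · 1/21 = 1/84, 1/4 · 0 = 0; summing to 43/770.
Therefore the posterior P(jar B | data) = (1/40) / (43/770) = 77/172.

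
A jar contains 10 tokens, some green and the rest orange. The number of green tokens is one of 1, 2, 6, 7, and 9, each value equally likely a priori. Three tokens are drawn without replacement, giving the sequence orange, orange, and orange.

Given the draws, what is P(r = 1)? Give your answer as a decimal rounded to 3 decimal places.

For each hypothesis, P(data | H) works out to: P(data | r = 1) = (9/10)(8/9)(7/8) = 7/10; P(data | r = 2) = (8/10)(7/9)(6/8) = 7/15; P(data | r = 6) = (4/10)(3/9)(2/8) = 1/30; P(data | r = 7) = (3/10)(2/9)(1/8) = 1/120; P(data | r = 9) = (1/10)(0/9) = 0.
Multiplying each by its prior: 1/5 · 7/10 = 7/50, 1/5 · 7/15 = 7/75, 1/5 · 1/30 = 1/150, 1/5 · 1/120 = 1/600, 1/5 · 0 = 0; summing to 29/120.
Therefore the posterior P(r = 1 | data) = (7/50) / (29/120) = 84/145.

0.579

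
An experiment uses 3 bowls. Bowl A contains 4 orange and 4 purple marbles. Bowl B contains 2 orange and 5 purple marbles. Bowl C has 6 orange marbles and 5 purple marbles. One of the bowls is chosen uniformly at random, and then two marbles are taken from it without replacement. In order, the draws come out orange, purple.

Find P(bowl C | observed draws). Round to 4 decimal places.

Compute the likelihood of the observed sequence for each case: P(data | bowl A) = (4/8)(4/7) = 2/7; P(data | bowl B) = (2/7)(5/6) = 5/21; P(data | bowl C) = (6/11)(5/10) = 3/11.
Multiplying each by its prior: 1/3 · 2/7 = 2/21, 1/3 · 5/21 = 5/63, 1/3 · 3/11 = 1/11; these sum to 184/693.
By Bayes' rule, P(bowl C | data) = (1/11) / (184/693) = 63/184.

0.3424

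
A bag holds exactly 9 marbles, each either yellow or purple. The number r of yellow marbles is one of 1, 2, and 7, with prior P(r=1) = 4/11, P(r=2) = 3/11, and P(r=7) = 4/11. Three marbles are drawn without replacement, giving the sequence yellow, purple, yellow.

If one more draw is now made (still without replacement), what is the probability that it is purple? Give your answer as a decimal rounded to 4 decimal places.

For each hypothesis, P(data | H) works out to: P(data | r = 1) = (1/9)(8/8)(0/7) = 0; P(data | r = 2) = (2/9)(7/8)(1/7) = 1/36; P(data | r = 7) = (7/9)(2/8)(6/7) = 1/6.
The prior-weighted likelihoods are 4/11 · 0 = 0, 3/11 · 1/36 = 1/132, 4/11 · 1/6 = 2/33; with total 3/44.
The posterior is then P(r = 1 | data) = 0, P(r = 2 | data) = 1/9, P(r = 7 | data) = 8/9.
So P(purple next | data) = Σ P(purple next | H) P(H | data) = (1)(1/9) + (1/6)(8/9) = 7/27.

0.2593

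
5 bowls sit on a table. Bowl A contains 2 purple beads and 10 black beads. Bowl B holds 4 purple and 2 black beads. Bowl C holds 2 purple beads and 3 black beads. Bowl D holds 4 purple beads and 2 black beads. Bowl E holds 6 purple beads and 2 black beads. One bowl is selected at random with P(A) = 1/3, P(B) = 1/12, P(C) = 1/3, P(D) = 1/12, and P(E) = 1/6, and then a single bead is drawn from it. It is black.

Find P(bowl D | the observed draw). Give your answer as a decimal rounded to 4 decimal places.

Compute the likelihood of this draw for each case: P(data | bowl A) = (10/12) = 5/6; P(data | bowl B) = (2/6) = 1/3; P(data | bowl C) = (3/5) = 3/5; P(data | bowl D) = (2/6) = 1/3; P(data | bowl E) = (2/8) = 1/4.
The prior-weighted likelihoods are 1/3 · 5/6 = 5/18, 1/12 · 1/3 = 1/36, 1/3 · 3/5 = 1/5, 1/12 · 1/3 = 1/36, 1/6 · 1/4 = 1/24; these sum to 23/40.
By Bayes' rule, P(bowl D | data) = (1/36) / (23/40) = 10/207.

0.0483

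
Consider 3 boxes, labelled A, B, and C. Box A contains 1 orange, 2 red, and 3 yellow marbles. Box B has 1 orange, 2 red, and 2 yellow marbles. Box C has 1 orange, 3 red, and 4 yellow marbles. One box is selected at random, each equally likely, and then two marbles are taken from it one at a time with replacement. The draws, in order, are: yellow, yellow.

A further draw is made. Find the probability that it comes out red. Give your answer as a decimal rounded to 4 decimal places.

For each hypothesis, P(data | H) works out to: P(data | box A) = (3/6)(3/6) = 1/4; P(data | box B) = (2/5)(2/5) = 4/25; P(data | box C) = (4/8)(4/8) = 1/4.
Weighting by the prior gives 1/3 · 1/4 = 1/12, 1/3 · 4/25 = 4/75, 1/3 · 1/4 = 1/12; summing to 11/50.
Dividing through by the total gives posterior P(box A | data) = 25/66, P(box B | data) = 8/33, P(box C | data) = 25/66.
The predictive probability is P(red next | data) = (1/3)(25/66) + (2/5)(8/33) + (3/8)(25/66) = 263/720.

0.3653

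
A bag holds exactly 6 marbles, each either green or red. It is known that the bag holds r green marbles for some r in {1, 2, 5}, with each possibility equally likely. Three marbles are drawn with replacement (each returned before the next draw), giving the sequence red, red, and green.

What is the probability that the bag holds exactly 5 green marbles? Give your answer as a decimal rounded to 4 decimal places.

0.0806

For each hypothesis, P(data | H) works out to: P(data | r = 1) = (5/6)(5/6)(1/6) = 25/216; P(data | r = 2) = (4/6)(4/6)(2/6) = 4/27; P(data | r = 5) = (1/6)(1/6)(5/6) = 5/216.
Multiplying each by its prior: 1/3 · 25/216 = 25/648, 1/3 · 4/27 = 4/81, 1/3 · 5/216 = 5/648; summing to 31/324.
By Bayes' rule, P(r = 5 | data) = (5/648) / (31/324) = 5/62.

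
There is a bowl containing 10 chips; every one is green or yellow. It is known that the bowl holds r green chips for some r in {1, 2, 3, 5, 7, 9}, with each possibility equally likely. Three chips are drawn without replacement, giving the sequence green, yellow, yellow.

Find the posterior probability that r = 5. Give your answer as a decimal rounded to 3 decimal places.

The likelihood of the observed sequence under each hypothesis: P(data | r = 1) = (1/10)(9/9)(8/8) = 0.1; P(data | r = 2) = (2/10)(8/9)(7/8) = 0.15556; P(data | r = 3) = (3/10)(7/9)(6/8) = 0.175; P(data | r = 5) = (5/10)(5/9)(4/8) = 0.13889; P(data | r = 7) = (7/10)(3/9)(2/8) = 0.058333; P(data | r = 9) = (9/10)(1/9)(0/8) = 0.
Weighting by the prior gives 1/6 · 0.1 = 0.016667, 1/6 · 0.15556 = 0.025926, 1/6 · 0.175 = 0.029167, 1/6 · 0.13889 = 0.023148, 1/6 · 0.058333 = 0.0097222, 1/6 · 0 = 0; summing to 0.10463.
Therefore the posterior P(r = 5 | data) = (0.023148) / (0.10463) = 0.22124.

0.221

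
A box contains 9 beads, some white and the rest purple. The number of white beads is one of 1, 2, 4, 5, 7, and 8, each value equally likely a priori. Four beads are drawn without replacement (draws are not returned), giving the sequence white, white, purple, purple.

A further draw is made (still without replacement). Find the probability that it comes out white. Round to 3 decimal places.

Under each hypothesis, the probability of the observed sequence is: P(data | r = 1) = (1/9)(0/8) = 0; P(data | r = 2) = (2/9)(1/8)(7/7)(6/6) = 1/36; P(data | r = 4) = (4/9)(3/8)(5/7)(4/6) = 5/63; P(data | r = 5) = (5/9)(4/8)(4/7)(3/6) = 5/63; P(data | r = 7) = (7/9)(6/8)(2/7)(1/6) = 1/36; P(data | r = 8) = (8/9)(7/8)(1/7)(0/6) = 0.
Multiplying each by its prior: 1/6 · 0 = 0, 1/6 · 1/36 = 1/216, 1/6 · 5/63 = 5/378, 1/6 · 5/63 = 5/378, 1/6 · 1/36 = 1/216, 1/6 · 0 = 0; these sum to 1/28.
The posterior is then P(r = 1 | data) = 0, P(r = 2 | data) = 7/54, P(r = 4 | data) = 10/27, P(r = 5 | data) = 10/27, P(r = 7 | data) = 7/54, P(r = 8 | data) = 0.
The predictive probability is P(white next | data) = (0)(7/54) + (2/5)(10/27) + (3/5)(10/27) + (1)(7/54) = 1/2.

0.500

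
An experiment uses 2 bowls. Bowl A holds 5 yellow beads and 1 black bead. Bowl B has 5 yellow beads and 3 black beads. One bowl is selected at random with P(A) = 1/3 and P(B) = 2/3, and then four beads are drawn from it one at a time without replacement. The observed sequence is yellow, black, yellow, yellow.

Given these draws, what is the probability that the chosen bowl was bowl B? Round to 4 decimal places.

0.5625

Compute the likelihood of the observed sequence for each case: P(data | bowl A) = (5/6)(1/5)(4/4)(3/3) = 1/6; P(data | bowl B) = (5/8)(3/7)(4/6)(3/5) = 3/28.
Weighting by the prior gives 1/3 · 1/6 = 1/18, 2/3 · 3/28 = 1/14; with total 8/63.
Hence P(bowl B | data) = (1/14) / (8/63) = 9/16.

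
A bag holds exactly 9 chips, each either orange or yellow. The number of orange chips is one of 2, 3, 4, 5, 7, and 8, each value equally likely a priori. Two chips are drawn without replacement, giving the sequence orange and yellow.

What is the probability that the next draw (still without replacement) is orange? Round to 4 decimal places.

For each hypothesis, P(data | H) works out to: P(data | r = 2) = (2/9)(7/8) = 7/36; P(data | r = 3) = (3/9)(6/8) = 1/4; P(data | r = 4) = (4/9)(5/8) = 5/18; P(data | r = 5) = (5/9)(4/8) = 5/18; P(data | r = 7) = (7/9)(2/8) = 7/36; P(data | r = 8) = (8/9)(1/8) = 1/9.
The prior-weighted likelihoods are 1/6 · 7/36 = 7/216, 1/6 · 1/4 = 1/24, 1/6 · 5/18 = 5/108, 1/6 · 5/18 = 5/108, 1/6 · 7/36 = 7/216, 1/6 · 1/9 = 1/54; summing to 47/216.
The posterior is then P(r = 2 | data) = 7/47, P(r = 3 | data) = 9/47, P(r = 4 | data) = 10/47, P(r = 5 | data) = 10/47, P(r = 7 | data) = 7/47, P(r = 8 | data) = 4/47.
Averaging over the posterior, P(orange next | data) = (1/7)(7/47) + (2/7)(9/47) + (3/7)(10/47) + (4/7)(10/47) + (6/7)(7/47) + (1)(4/47) = 165/329.

0.5015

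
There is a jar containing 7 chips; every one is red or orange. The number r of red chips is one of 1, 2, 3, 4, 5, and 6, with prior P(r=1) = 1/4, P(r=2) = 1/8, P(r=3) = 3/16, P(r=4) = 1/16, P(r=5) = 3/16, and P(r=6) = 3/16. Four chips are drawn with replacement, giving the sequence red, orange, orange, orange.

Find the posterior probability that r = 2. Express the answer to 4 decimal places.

The likelihood of the observed sequence under each hypothesis: P(data | r = 1) = (1/7)(6/7)(6/7)(6/7) = 0.089963; P(data | r = 2) = (2/7)(5/7)(5/7)(5/7) = 0.10412; P(data | r = 3) = (3/7)(4/7)(4/7)(4/7) = 0.079967; P(data | r = 4) = (4/7)(3/7)(3/7)(3/7) = 0.044981; P(data | r = 5) = (5/7)(2/7)(2/7)(2/7) = 0.01666; P(data | r = 6) = (6/7)(1/7)(1/7)(1/7) = 0.002499.
Multiplying each by its prior: 1/4 · 0.089963 = 0.022491, 1/8 · 0.10412 = 0.013015, 3/16 · 0.079967 = 0.014994, 1/16 · 0.044981 = 0.0028113, 3/16 · 0.01666 = 0.0031237, 3/16 · 0.002499 = 0.00046855; with total 0.056903.
Therefore the posterior P(r = 2 | data) = (0.013015) / (0.056903) = 0.22873.

0.2287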